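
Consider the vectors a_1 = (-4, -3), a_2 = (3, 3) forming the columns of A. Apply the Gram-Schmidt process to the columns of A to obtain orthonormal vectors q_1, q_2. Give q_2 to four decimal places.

q_1 = a_1/‖a_1‖ = (-4, -3)/5.0000 = (-0.8000, -0.6000).
r_{12} = q_1·a_2 = -4.2000.
u_2 = a_2 + 4.2000·q_1 = (-0.3600, 0.4800).
‖u_2‖ = 0.6000, so q_2 = (-0.6000, 0.8000).

q_2 = (-0.6000, 0.8000)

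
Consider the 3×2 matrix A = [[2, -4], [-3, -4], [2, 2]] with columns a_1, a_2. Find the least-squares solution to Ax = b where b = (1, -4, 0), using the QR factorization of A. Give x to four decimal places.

e_1 = a_1/‖a_1‖ = (2, -3, 2)/4.1231 = (0.4851, -0.7276, 0.4851).
r_{12} = e_1·a_2 = 1.9403.
u_2 = a_2 − 1.9403·e_1 = (-4.9412, -2.5882, 1.0588).
‖u_2‖ = 5.6776, so e_2 = (-0.8703, -0.4559, 0.1865).
Qᵀb = (3.3955, 0.9532).
Back-substitute: x_2 = 0.9532/5.6776 = 0.1679.
x_1 = (3.3955 − 1.9403·0.1679)/4.1231 = 0.7445.

x = (0.7445, 0.1679)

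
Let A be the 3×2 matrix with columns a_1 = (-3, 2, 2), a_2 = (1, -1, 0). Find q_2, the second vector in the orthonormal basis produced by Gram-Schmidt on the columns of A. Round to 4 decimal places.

q_2 = (0.1617, -0.5659, 0.8085)

q_1 = a_1/‖a_1‖ = (-3, 2, 2)/4.1231 = (-0.7276, 0.4851, 0.4851).
r_{12} = q_1·a_2 = -1.2127.
u_2 = a_2 + 1.2127·q_1 = (0.1176, -0.4118, 0.5882).
‖u_2‖ = 0.7276, so q_2 = (0.1617, -0.5659, 0.8085).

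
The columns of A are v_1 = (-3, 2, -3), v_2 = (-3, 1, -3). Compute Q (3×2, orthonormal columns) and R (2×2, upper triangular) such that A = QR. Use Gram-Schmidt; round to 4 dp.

v_1 = (-3, 2, -3); ‖v_1‖ = 4.6904, so e_1 = (-0.6396, 0.4264, -0.6396).
e_1·v_2 = (-0.6396)·(-3) + 0.4264·1 + (-0.6396)·(-3) = 4.2640.
u_2 = v_2 − 4.2640·e_1 = (-0.2727, -0.8182, -0.2727).
‖u_2‖ = 0.9045, so e_2 = (-0.3015, -0.9045, -0.3015).

Q = [[-0.6396, -0.3015], [0.4264, -0.9045], [-0.6396, -0.3015]], R = [[4.6904, 4.2640], [0.0000, 0.9045]]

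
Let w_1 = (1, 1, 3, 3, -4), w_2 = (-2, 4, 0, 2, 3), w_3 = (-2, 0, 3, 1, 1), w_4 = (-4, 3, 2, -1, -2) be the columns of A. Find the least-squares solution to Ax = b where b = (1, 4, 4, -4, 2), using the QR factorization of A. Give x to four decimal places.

w_1 = (1, 1, 3, 3, -4); ‖w_1‖ = 6.0000, so e_1 = (0.1667, 0.1667, 0.5000, 0.5000, -0.6667).
e_1·w_2 = 0.1667·(-2) + 0.1667·4 + 0.5000·0 + 0.5000·2 + (-0.6667)·3 = -0.6667.
u_2 = w_2 + 0.6667·e_1 = (-1.8889, 4.1111, 0.3333, 2.3333, 2.5556).
‖u_2‖ = 5.7057, so e_2 = (-0.3311, 0.7205, 0.0584, 0.4089, 0.4479).
e_1·w_3 = 0.1667·(-2) + 0.1667·0 + 0.5000·3 + 0.5000·1 + (-0.6667)·1 = 1.0000; e_2·w_3 = (-0.3311)·(-2) + 0.7205·0 + 0.0584·3 + 0.4089·1 + 0.4479·1 = 1.6942.
u_3 = w_3 − 1.0000·e_1 − 1.6942·e_2 = (-1.6058, -1.3874, 2.4010, -0.1928, 0.9078).
‖u_3‖ = 3.3361, so e_3 = (-0.4813, -0.4159, 0.7197, -0.0578, 0.2721).
e_1·w_4 = 0.1667·(-4) + 0.1667·3 + 0.5000·2 + 0.5000·(-1) + (-0.6667)·(-2) = 1.6667; e_2·w_4 = (-0.3311)·(-4) + 0.7205·3 + 0.0584·2 + 0.4089·(-1) + 0.4479·(-2) = 2.2979; e_3·w_4 = (-0.4813)·(-4) + (-0.4159)·3 + 0.7197·2 + (-0.0578)·(-1) + 0.2721·(-2) = 1.6307.
u_4 = w_4 − 1.6667·e_1 − 2.2979·e_2 − 1.6307·e_3 = (-2.7321, 1.7447, -0.1412, -2.6788, -2.3619).
‖u_4‖ = 4.8252, so e_4 = (-0.5662, 0.3616, -0.0293, -0.5552, -0.4895).
Qᵀb = (-0.5000, 2.0447, 1.5095, 2.0047).
Back-substitute: x_4 = 2.0047/4.8252 = 0.4155.
x_3 = (1.5095 − 1.6307·0.4155)/3.3361 = 0.2494.
x_2 = (2.0447 − 1.6942·0.2494 − 2.2979·0.4155)/5.7057 = 0.1170.
x_1 = (-0.5000 + 0.6667·0.1170 − 1.0000·0.2494 − 1.6667·0.4155)/6.0000 = -0.2273.

x = (-0.2273, 0.1170, 0.2494, 0.4155)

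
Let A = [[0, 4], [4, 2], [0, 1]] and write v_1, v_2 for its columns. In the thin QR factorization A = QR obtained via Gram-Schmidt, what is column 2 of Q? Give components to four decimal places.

e_2 = (0.9701, 0.0000, 0.2425)

v_1 = (0, 4, 0); ‖v_1‖ = 4.0000, so e_1 = (0.0000, 1.0000, 0.0000).
e_1·v_2 = 0.0000·4 + 1.0000·2 + 0.0000·1 = 2.0000.
u_2 = v_2 − 2.0000·e_1 = (4.0000, 0.0000, 1.0000).
‖u_2‖ = 4.1231, so e_2 = (0.9701, 0.0000, 0.2425).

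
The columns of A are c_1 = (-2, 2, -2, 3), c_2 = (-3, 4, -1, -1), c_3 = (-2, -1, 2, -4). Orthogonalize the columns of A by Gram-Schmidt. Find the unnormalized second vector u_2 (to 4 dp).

c_1 = (-2, 2, -2, 3); ‖c_1‖ = 4.5826, so e_1 = (-0.4364, 0.4364, -0.4364, 0.6547).
e_1·c_2 = (-0.4364)·(-3) + 0.4364·4 + (-0.4364)·(-1) + 0.6547·(-1) = 2.8368.
u_2 = c_2 − 2.8368·e_1 = (-1.7619, 2.7619, 0.2381, -2.8571).

u_2 = (-1.7619, 2.7619, 0.2381, -2.8571)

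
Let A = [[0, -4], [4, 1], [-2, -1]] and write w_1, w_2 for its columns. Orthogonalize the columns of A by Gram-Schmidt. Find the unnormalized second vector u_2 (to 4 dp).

w_1 = (0, 4, -2); ‖w_1‖ = 4.4721, so q_1 = (0.0000, 0.8944, -0.4472).
q_1·w_2 = 0.0000·(-4) + 0.8944·1 + (-0.4472)·(-1) = 1.3416.
u_2 = w_2 − 1.3416·q_1 = (-4.0000, -0.2000, -0.4000).

u_2 = (-4.0000, -0.2000, -0.4000)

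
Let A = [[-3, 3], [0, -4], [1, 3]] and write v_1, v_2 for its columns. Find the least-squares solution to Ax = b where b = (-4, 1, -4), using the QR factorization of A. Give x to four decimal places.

x = (0.3421, -0.7632)

q_1 = v_1/‖v_1‖ = (-3, 0, 1)/3.1623 = (-0.9487, 0.0000, 0.3162).
r_{12} = q_1·v_2 = -1.8974.
u_2 = v_2 + 1.8974·q_1 = (1.2000, -4.0000, 3.6000).
‖u_2‖ = 5.5136, so q_2 = (0.2176, -0.7255, 0.6529).
Qᵀb = (2.5298, -4.2078).
Back-substitute: x_2 = -4.2078/5.5136 = -0.7632.
x_1 = (2.5298 + 1.8974·(-0.7632))/3.1623 = 0.3421.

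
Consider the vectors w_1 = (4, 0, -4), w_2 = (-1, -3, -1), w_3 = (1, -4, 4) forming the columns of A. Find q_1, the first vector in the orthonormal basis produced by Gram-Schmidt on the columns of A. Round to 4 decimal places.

w_1 = (4, 0, -4); ‖w_1‖ = 5.6569, so q_1 = (0.7071, 0.0000, -0.7071).

q_1 = (0.7071, 0.0000, -0.7071)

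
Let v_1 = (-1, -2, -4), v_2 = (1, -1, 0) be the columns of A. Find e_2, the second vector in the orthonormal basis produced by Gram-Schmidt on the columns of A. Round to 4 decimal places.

e_2 = (0.7498, -0.6475, 0.1363)

v_1 = (-1, -2, -4); ‖v_1‖ = 4.5826, so e_1 = (-0.2182, -0.4364, -0.8729).
e_1·v_2 = (-0.2182)·1 + (-0.4364)·(-1) + (-0.8729)·0 = 0.2182.
u_2 = v_2 − 0.2182·e_1 = (1.0476, -0.9048, 0.1905).
‖u_2‖ = 1.3973, so e_2 = (0.7498, -0.6475, 0.1363).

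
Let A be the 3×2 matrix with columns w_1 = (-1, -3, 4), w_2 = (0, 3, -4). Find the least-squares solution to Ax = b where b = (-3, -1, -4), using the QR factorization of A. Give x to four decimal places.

x = (3.0000, 3.5200)

e_1 = w_1/‖w_1‖ = (-1, -3, 4)/5.0990 = (-0.1961, -0.5883, 0.7845).
r_{12} = e_1·w_2 = -4.9029.
u_2 = w_2 + 4.9029·e_1 = (-0.9615, 0.1154, -0.1538).
‖u_2‖ = 0.9806, so e_2 = (-0.9806, 0.1177, -0.1569).
Qᵀb = (-1.9612, 3.4516).
Back-substitute: x_2 = 3.4516/0.9806 = 3.5200.
x_1 = (-1.9612 + 4.9029·3.5200)/5.0990 = 3.0000.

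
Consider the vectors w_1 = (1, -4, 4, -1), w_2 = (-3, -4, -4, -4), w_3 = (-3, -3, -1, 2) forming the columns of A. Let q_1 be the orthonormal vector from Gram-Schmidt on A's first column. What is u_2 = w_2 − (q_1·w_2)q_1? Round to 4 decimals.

u_2 = (-3.0294, -3.8824, -4.1176, -3.9706)

w_1 = (1, -4, 4, -1); ‖w_1‖ = 5.8310, so q_1 = (0.1715, -0.6860, 0.6860, -0.1715).
q_1·w_2 = 0.1715·(-3) + (-0.6860)·(-4) + 0.6860·(-4) + (-0.1715)·(-4) = 0.1715.
u_2 = w_2 − 0.1715·q_1 = (-3.0294, -3.8824, -4.1176, -3.9706).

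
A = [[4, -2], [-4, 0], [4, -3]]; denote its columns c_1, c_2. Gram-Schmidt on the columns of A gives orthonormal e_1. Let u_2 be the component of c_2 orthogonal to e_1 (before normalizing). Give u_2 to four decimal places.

u_2 = (-0.3333, -1.6667, -1.3333)

e_1 = c_1/‖c_1‖ = (4, -4, 4)/6.9282 = (0.5774, -0.5774, 0.5774).
r_{12} = e_1·c_2 = -2.8868.
u_2 = c_2 + 2.8868·e_1 = (-0.3333, -1.6667, -1.3333).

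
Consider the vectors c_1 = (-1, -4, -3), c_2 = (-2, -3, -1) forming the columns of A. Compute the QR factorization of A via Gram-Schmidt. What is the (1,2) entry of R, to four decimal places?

c_1 = (-1, -4, -3); ‖c_1‖ = 5.0990, so q_1 = (-0.1961, -0.7845, -0.5883).
r_{12} = q_1·c_2 = 3.3340.

r_{12} = 3.3340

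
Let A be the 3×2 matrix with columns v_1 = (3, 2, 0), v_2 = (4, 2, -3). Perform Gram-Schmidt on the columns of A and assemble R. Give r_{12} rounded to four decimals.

r_{12} = 4.4376

v_1 = (3, 2, 0); ‖v_1‖ = 3.6056, so e_1 = (0.8321, 0.5547, 0.0000).
r_{12} = e_1·v_2 = 4.4376.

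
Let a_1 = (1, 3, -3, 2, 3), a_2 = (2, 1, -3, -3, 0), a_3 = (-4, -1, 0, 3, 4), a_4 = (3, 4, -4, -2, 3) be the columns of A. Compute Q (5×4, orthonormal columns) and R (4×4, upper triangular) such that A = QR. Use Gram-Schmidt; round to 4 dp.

e_1 = a_1/‖a_1‖ = (1, 3, -3, 2, 3)/5.6569 = (0.1768, 0.5303, -0.5303, 0.3536, 0.5303).
r_{12} = e_1·a_2 = 1.4142.
u_2 = a_2 − 1.4142·e_1 = (1.7500, 0.2500, -2.2500, -3.5000, -0.7500).
‖u_2‖ = 4.5826, so e_2 = (0.3819, 0.0546, -0.4910, -0.7638, -0.1637).
r_{13} = e_1·a_3 = 1.9445; r_{23} = e_2·a_3 = -4.5280.
u_3 = a_3 − 1.9445·e_1 + 4.5280·e_2 = (-2.6146, -1.7842, -1.1920, -1.1458, 2.2277).
‖u_3‖ = 4.2090, so e_3 = (-0.6212, -0.4239, -0.2832, -0.2722, 0.5293).
r_{14} = e_1·a_4 = 5.6569; r_{24} = e_2·a_4 = 4.3644; r_{34} = e_3·a_4 = -0.2942.
u_4 = a_4 − 5.6569·e_1 − 4.3644·e_2 + 0.2942·e_3 = (0.1506, 0.6372, 1.0596, -0.7467, 0.8700).
‖u_4‖ = 1.6929, so e_4 = (0.0890, 0.3764, 0.6259, -0.4411, 0.5139).

Q = [[0.1768, 0.3819, -0.6212, 0.0890], [0.5303, 0.0546, -0.4239, 0.3764], [-0.5303, -0.4910, -0.2832, 0.6259], [0.3536, -0.7638, -0.2722, -0.4411], [0.5303, -0.1637, 0.5293, 0.5139]], R = [[5.6569, 1.4142, 1.9445, 5.6569], [0.0000, 4.5826, -4.5280, 4.3644], [0.0000, 0.0000, 4.2090, -0.2942], [0.0000, 0.0000, 0.0000, 1.6929]]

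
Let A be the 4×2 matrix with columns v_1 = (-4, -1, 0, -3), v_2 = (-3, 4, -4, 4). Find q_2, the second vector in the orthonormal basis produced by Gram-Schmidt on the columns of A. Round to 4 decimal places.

q_2 = (-0.4815, 0.5122, -0.5327, 0.4712)

v_1 = (-4, -1, 0, -3); ‖v_1‖ = 5.0990, so q_1 = (-0.7845, -0.1961, 0.0000, -0.5883).
q_1·v_2 = (-0.7845)·(-3) + (-0.1961)·4 + 0.0000·(-4) + (-0.5883)·4 = -0.7845.
u_2 = v_2 + 0.7845·q_1 = (-3.6154, 3.8462, -4.0000, 3.5385).
‖u_2‖ = 7.5090, so q_2 = (-0.4815, 0.5122, -0.5327, 0.4712).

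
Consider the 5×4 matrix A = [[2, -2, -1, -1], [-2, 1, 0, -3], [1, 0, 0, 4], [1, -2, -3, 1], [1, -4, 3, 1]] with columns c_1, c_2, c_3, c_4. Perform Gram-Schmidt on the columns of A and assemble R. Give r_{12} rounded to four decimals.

c_1 = (2, -2, 1, 1, 1); ‖c_1‖ = 3.3166, so e_1 = (0.6030, -0.6030, 0.3015, 0.3015, 0.3015).
r_{12} = e_1·c_2 = -3.6181.

r_{12} = -3.6181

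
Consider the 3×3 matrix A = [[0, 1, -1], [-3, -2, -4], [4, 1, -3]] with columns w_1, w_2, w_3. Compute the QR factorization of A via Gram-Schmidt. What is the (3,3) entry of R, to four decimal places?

r_{33} = 4.2426

w_1 = (0, -3, 4); ‖w_1‖ = 5.0000, so q_1 = (0.0000, -0.6000, 0.8000).
q_1·w_2 = 0.0000·1 + (-0.6000)·(-2) + 0.8000·1 = 2.0000.
u_2 = w_2 − 2.0000·q_1 = (1.0000, -0.8000, -0.6000).
‖u_2‖ = 1.4142, so q_2 = (0.7071, -0.5657, -0.4243).
q_1·w_3 = 0.0000·(-1) + (-0.6000)·(-4) + 0.8000·(-3) = 0.0000; q_2·w_3 = 0.7071·(-1) + (-0.5657)·(-4) + (-0.4243)·(-3) = 2.8284.
u_3 = w_3 + 0.0000·q_1 − 2.8284·q_2 = (-3.0000, -2.4000, -1.8000).
r_{33} = ‖u_3‖ = 4.2426.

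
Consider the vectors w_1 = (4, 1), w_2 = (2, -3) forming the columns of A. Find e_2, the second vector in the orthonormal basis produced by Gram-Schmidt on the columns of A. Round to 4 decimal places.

e_2 = (0.2425, -0.9701)

w_1 = (4, 1); ‖w_1‖ = 4.1231, so e_1 = (0.9701, 0.2425).
e_1·w_2 = 0.9701·2 + 0.2425·(-3) = 1.2127.
u_2 = w_2 − 1.2127·e_1 = (0.8235, -3.2941).
‖u_2‖ = 3.3955, so e_2 = (0.2425, -0.9701).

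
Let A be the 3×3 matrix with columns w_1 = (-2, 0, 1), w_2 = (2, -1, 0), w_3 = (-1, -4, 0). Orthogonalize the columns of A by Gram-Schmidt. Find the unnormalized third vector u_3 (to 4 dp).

w_1 = (-2, 0, 1); ‖w_1‖ = 2.2361, so q_1 = (-0.8944, 0.0000, 0.4472).
q_1·w_2 = (-0.8944)·2 + 0.0000·(-1) + 0.4472·0 = -1.7889.
u_2 = w_2 + 1.7889·q_1 = (0.4000, -1.0000, 0.8000).
‖u_2‖ = 1.3416, so q_2 = (0.2981, -0.7454, 0.5963).
q_1·w_3 = (-0.8944)·(-1) + 0.0000·(-4) + 0.4472·0 = 0.8944; q_2·w_3 = 0.2981·(-1) + (-0.7454)·(-4) + 0.5963·0 = 2.6833.
u_3 = w_3 − 0.8944·q_1 − 2.6833·q_2 = (-1.0000, -2.0000, -2.0000).

u_3 = (-1.0000, -2.0000, -2.0000)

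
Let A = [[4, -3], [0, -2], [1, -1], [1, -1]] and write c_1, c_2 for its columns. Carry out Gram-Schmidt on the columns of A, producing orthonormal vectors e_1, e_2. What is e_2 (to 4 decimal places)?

c_1 = (4, 0, 1, 1); ‖c_1‖ = 4.2426, so e_1 = (0.9428, 0.0000, 0.2357, 0.2357).
e_1·c_2 = 0.9428·(-3) + 0.0000·(-2) + 0.2357·(-1) + 0.2357·(-1) = -3.2998.
u_2 = c_2 + 3.2998·e_1 = (0.1111, -2.0000, -0.2222, -0.2222).
‖u_2‖ = 2.0276, so e_2 = (0.0548, -0.9864, -0.1096, -0.1096).

e_2 = (0.0548, -0.9864, -0.1096, -0.1096)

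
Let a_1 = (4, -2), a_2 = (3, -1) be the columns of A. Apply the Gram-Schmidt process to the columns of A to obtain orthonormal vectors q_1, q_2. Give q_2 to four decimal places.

q_2 = (0.4472, 0.8944)

a_1 = (4, -2); ‖a_1‖ = 4.4721, so q_1 = (0.8944, -0.4472).
q_1·a_2 = 0.8944·3 + (-0.4472)·(-1) = 3.1305.
u_2 = a_2 − 3.1305·q_1 = (0.2000, 0.4000).
‖u_2‖ = 0.4472, so q_2 = (0.4472, 0.8944).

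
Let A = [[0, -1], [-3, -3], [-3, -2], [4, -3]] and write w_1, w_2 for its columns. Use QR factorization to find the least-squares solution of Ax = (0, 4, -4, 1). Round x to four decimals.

e_1 = w_1/‖w_1‖ = (0, -3, -3, 4)/5.8310 = (0.0000, -0.5145, -0.5145, 0.6860).
r_{12} = e_1·w_2 = 0.5145.
u_2 = w_2 − 0.5145·e_1 = (-1.0000, -2.7353, -1.7353, -3.3529).
‖u_2‖ = 4.7682, so e_2 = (-0.2097, -0.5737, -0.3639, -0.7032).
Qᵀb = (0.6860, -1.5421).
Back-substitute: x_2 = -1.5421/4.7682 = -0.3234.
x_1 = (0.6860 − 0.5145·(-0.3234))/5.8310 = 0.1462.

x = (0.1462, -0.3234)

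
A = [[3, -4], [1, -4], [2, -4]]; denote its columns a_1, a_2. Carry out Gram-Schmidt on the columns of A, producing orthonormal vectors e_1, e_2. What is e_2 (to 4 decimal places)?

a_1 = (3, 1, 2); ‖a_1‖ = 3.7417, so e_1 = (0.8018, 0.2673, 0.5345).
e_1·a_2 = 0.8018·(-4) + 0.2673·(-4) + 0.5345·(-4) = -6.4143.
u_2 = a_2 + 6.4143·e_1 = (1.1429, -2.2857, -0.5714).
‖u_2‖ = 2.6186, so e_2 = (0.4364, -0.8729, -0.2182).

e_2 = (0.4364, -0.8729, -0.2182)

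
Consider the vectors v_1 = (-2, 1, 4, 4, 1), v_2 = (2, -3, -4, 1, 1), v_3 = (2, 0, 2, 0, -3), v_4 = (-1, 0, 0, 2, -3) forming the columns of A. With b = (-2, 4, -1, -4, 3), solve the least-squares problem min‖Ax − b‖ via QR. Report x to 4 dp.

x = (-0.6442, -1.0868, -1.1176, -0.4234)

v_1 = (-2, 1, 4, 4, 1); ‖v_1‖ = 6.1644, so q_1 = (-0.3244, 0.1622, 0.6489, 0.6489, 0.1622).
q_1·v_2 = (-0.3244)·2 + 0.1622·(-3) + 0.6489·(-4) + 0.6489·1 + 0.1622·1 = -2.9200.
u_2 = v_2 + 2.9200·q_1 = (1.0526, -2.5263, -2.1053, 2.8947, 1.4737).
‖u_2‖ = 4.7406, so q_2 = (0.2220, -0.5329, -0.4441, 0.6106, 0.3109).
q_1·v_3 = (-0.3244)·2 + 0.1622·0 + 0.6489·2 + 0.6489·0 + 0.1622·(-3) = 0.1622; q_2·v_3 = 0.2220·2 + (-0.5329)·0 + (-0.4441)·2 + 0.6106·0 + 0.3109·(-3) = -1.3767.
u_3 = v_3 − 0.1622·q_1 + 1.3767·q_2 = (2.3583, -0.7600, 1.2834, 0.7354, -2.5984).
‖u_3‖ = 3.8831, so q_3 = (0.6073, -0.1957, 0.3305, 0.1894, -0.6691).
q_1·v_4 = (-0.3244)·(-1) + 0.1622·0 + 0.6489·0 + 0.6489·2 + 0.1622·(-3) = 1.1355; q_2·v_4 = 0.2220·(-1) + (-0.5329)·0 + (-0.4441)·0 + 0.6106·2 + 0.3109·(-3) = 0.0666; q_3·v_4 = 0.6073·(-1) + (-0.1957)·0 + 0.3305·0 + 0.1894·2 + (-0.6691)·(-3) = 1.7789.
u_4 = v_4 − 1.1355·q_1 − 0.0666·q_2 − 1.7789·q_3 = (-1.7267, 0.1994, -1.2952, 0.8856, -2.0146).
‖u_4‖ = 3.0890, so q_4 = (-0.5590, 0.0646, -0.4193, 0.2867, -0.6522).
Qᵀb = (-1.4600, -3.6415, -5.0929, -1.3079).
Back-substitute: x_4 = -1.3079/3.0890 = -0.4234.
x_3 = (-5.0929 − 1.7789·(-0.4234))/3.8831 = -1.1176.
x_2 = (-3.6415 + 1.3767·(-1.1176) − 0.0666·(-0.4234))/4.7406 = -1.0868.
x_1 = (-1.4600 + 2.9200·(-1.0868) − 0.1622·(-1.1176) − 1.1355·(-0.4234))/6.1644 = -0.6442.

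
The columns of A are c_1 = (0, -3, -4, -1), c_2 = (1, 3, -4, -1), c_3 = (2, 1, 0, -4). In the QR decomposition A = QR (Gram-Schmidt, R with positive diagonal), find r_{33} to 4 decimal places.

c_1 = (0, -3, -4, -1); ‖c_1‖ = 5.0990, so q_1 = (0.0000, -0.5883, -0.7845, -0.1961).
q_1·c_2 = 0.0000·1 + (-0.5883)·3 + (-0.7845)·(-4) + (-0.1961)·(-1) = 1.5689.
u_2 = c_2 − 1.5689·q_1 = (1.0000, 3.9231, -2.7692, -0.6923).
‖u_2‖ = 4.9536, so q_2 = (0.2019, 0.7920, -0.5590, -0.1398).
q_1·c_3 = 0.0000·2 + (-0.5883)·1 + (-0.7845)·0 + (-0.1961)·(-4) = 0.1961; q_2·c_3 = 0.2019·2 + 0.7920·1 + (-0.5590)·0 + (-0.1398)·(-4) = 1.7547.
u_3 = c_3 − 0.1961·q_1 − 1.7547·q_2 = (1.6458, -0.2743, 1.1348, -3.7163).
r_{33} = ‖u_3‖ = 4.2288.

r_{33} = 4.2288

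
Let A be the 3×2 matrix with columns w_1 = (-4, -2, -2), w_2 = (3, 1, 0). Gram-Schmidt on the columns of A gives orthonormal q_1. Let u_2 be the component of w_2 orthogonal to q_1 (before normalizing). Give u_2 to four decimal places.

w_1 = (-4, -2, -2); ‖w_1‖ = 4.8990, so q_1 = (-0.8165, -0.4082, -0.4082).
q_1·w_2 = (-0.8165)·3 + (-0.4082)·1 + (-0.4082)·0 = -2.8577.
u_2 = w_2 + 2.8577·q_1 = (0.6667, -0.1667, -1.1667).

u_2 = (0.6667, -0.1667, -1.1667)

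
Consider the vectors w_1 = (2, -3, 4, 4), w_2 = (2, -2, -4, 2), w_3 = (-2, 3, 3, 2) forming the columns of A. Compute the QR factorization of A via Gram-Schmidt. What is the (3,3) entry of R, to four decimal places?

r_{33} = 3.5914

w_1 = (2, -3, 4, 4); ‖w_1‖ = 6.7082, so q_1 = (0.2981, -0.4472, 0.5963, 0.5963).
q_1·w_2 = 0.2981·2 + (-0.4472)·(-2) + 0.5963·(-4) + 0.5963·2 = 0.2981.
u_2 = w_2 − 0.2981·q_1 = (1.9111, -1.8667, -4.1778, 1.8222).
‖u_2‖ = 5.2831, so q_2 = (0.3617, -0.3533, -0.7908, 0.3449).
q_1·w_3 = 0.2981·(-2) + (-0.4472)·3 + 0.5963·3 + 0.5963·2 = 1.0435; q_2·w_3 = 0.3617·(-2) + (-0.3533)·3 + (-0.7908)·3 + 0.3449·2 = -3.4660.
u_3 = w_3 − 1.0435·q_1 + 3.4660·q_2 = (-1.0573, 2.2420, -0.3631, 2.5732).
r_{33} = ‖u_3‖ = 3.5914.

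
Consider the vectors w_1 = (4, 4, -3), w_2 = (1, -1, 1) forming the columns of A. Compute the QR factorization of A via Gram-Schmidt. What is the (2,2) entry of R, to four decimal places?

q_1 = w_1/‖w_1‖ = (4, 4, -3)/6.4031 = (0.6247, 0.6247, -0.4685).
r_{12} = q_1·w_2 = -0.4685.
u_2 = w_2 + 0.4685·q_1 = (1.2927, -0.7073, 0.7805).
r_{22} = ‖u_2‖ = 1.6675.

r_{22} = 1.6675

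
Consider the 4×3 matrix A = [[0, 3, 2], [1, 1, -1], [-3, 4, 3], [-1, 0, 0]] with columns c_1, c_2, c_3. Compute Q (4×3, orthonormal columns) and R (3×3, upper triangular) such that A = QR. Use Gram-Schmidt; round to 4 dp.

c_1 = (0, 1, -3, -1); ‖c_1‖ = 3.3166, so q_1 = (0.0000, 0.3015, -0.9045, -0.3015).
q_1·c_2 = 0.0000·3 + 0.3015·1 + (-0.9045)·4 + (-0.3015)·0 = -3.3166.
u_2 = c_2 + 3.3166·q_1 = (3.0000, 2.0000, 1.0000, -1.0000).
‖u_2‖ = 3.8730, so q_2 = (0.7746, 0.5164, 0.2582, -0.2582).
q_1·c_3 = 0.0000·2 + 0.3015·(-1) + (-0.9045)·3 + (-0.3015)·0 = -3.0151; q_2·c_3 = 0.7746·2 + 0.5164·(-1) + 0.2582·3 + (-0.2582)·0 = 1.8074.
u_3 = c_3 + 3.0151·q_1 − 1.8074·q_2 = (0.6000, -1.0242, -0.1939, -0.4424).
‖u_3‖ = 1.2816, so q_3 = (0.4682, -0.7992, -0.1513, -0.3452).

Q = [[0.0000, 0.7746, 0.4682], [0.3015, 0.5164, -0.7992], [-0.9045, 0.2582, -0.1513], [-0.3015, -0.2582, -0.3452]], R = [[3.3166, -3.3166, -3.0151], [0.0000, 3.8730, 1.8074], [0.0000, 0.0000, 1.2816]]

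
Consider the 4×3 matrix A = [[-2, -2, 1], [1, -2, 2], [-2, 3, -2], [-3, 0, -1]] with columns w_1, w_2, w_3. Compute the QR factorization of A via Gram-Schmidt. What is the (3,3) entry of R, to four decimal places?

w_1 = (-2, 1, -2, -3); ‖w_1‖ = 4.2426, so q_1 = (-0.4714, 0.2357, -0.4714, -0.7071).
q_1·w_2 = (-0.4714)·(-2) + 0.2357·(-2) + (-0.4714)·3 + (-0.7071)·0 = -0.9428.
u_2 = w_2 + 0.9428·q_1 = (-2.4444, -1.7778, 2.5556, -0.6667).
‖u_2‖ = 4.0139, so q_2 = (-0.6090, -0.4429, 0.6367, -0.1661).
q_1·w_3 = (-0.4714)·1 + 0.2357·2 + (-0.4714)·(-2) + (-0.7071)·(-1) = 1.6499; q_2·w_3 = (-0.6090)·1 + (-0.4429)·2 + 0.6367·(-2) + (-0.1661)·(-1) = -2.6021.
u_3 = w_3 − 1.6499·q_1 + 2.6021·q_2 = (0.1931, 0.4586, 0.4345, -0.2655).
r_{33} = ‖u_3‖ = 0.7120.

r_{33} = 0.7120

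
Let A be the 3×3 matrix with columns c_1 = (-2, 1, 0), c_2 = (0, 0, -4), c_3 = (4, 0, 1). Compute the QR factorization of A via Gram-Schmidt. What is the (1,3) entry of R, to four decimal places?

r_{13} = -3.5777

c_1 = (-2, 1, 0); ‖c_1‖ = 2.2361, so q_1 = (-0.8944, 0.4472, 0.0000).
r_{13} = q_1·c_3 = -3.5777.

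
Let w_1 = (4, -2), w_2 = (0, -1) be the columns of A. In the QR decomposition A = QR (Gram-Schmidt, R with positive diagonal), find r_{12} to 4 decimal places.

r_{12} = 0.4472

e_1 = w_1/‖w_1‖ = (4, -2)/4.4721 = (0.8944, -0.4472).
r_{12} = e_1·w_2 = 0.4472.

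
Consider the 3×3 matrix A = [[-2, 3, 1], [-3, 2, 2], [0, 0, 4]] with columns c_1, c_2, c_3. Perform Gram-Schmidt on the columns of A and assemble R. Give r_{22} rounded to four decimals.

c_1 = (-2, -3, 0); ‖c_1‖ = 3.6056, so q_1 = (-0.5547, -0.8321, 0.0000).
q_1·c_2 = (-0.5547)·3 + (-0.8321)·2 + 0.0000·0 = -3.3282.
u_2 = c_2 + 3.3282·q_1 = (1.1538, -0.7692, 0.0000).
r_{22} = ‖u_2‖ = 1.3868.

r_{22} = 1.3868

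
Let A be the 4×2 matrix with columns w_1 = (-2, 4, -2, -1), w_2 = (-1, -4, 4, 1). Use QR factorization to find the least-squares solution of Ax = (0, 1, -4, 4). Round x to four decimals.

x = (-0.2991, -0.6729)

w_1 = (-2, 4, -2, -1); ‖w_1‖ = 5.0000, so e_1 = (-0.4000, 0.8000, -0.4000, -0.2000).
e_1·w_2 = (-0.4000)·(-1) + 0.8000·(-4) + (-0.4000)·4 + (-0.2000)·1 = -4.6000.
u_2 = w_2 + 4.6000·e_1 = (-2.8400, -0.3200, 2.1600, 0.0800).
‖u_2‖ = 3.5833, so e_2 = (-0.7926, -0.0893, 0.6028, 0.0223).
Qᵀb = (1.6000, -2.4112).
Back-substitute: x_2 = -2.4112/3.5833 = -0.6729.
x_1 = (1.6000 + 4.6000·(-0.6729))/5.0000 = -0.2991.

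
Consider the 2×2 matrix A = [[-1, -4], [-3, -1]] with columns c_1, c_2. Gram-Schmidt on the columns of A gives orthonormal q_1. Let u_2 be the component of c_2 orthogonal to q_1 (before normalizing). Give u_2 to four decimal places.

u_2 = (-3.3000, 1.1000)

c_1 = (-1, -3); ‖c_1‖ = 3.1623, so q_1 = (-0.3162, -0.9487).
q_1·c_2 = (-0.3162)·(-4) + (-0.9487)·(-1) = 2.2136.
u_2 = c_2 − 2.2136·q_1 = (-3.3000, 1.1000).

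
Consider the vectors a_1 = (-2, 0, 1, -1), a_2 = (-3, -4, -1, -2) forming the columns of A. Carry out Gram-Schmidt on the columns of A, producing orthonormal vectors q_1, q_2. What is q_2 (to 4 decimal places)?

a_1 = (-2, 0, 1, -1); ‖a_1‖ = 2.4495, so q_1 = (-0.8165, 0.0000, 0.4082, -0.4082).
q_1·a_2 = (-0.8165)·(-3) + 0.0000·(-4) + 0.4082·(-1) + (-0.4082)·(-2) = 2.8577.
u_2 = a_2 − 2.8577·q_1 = (-0.6667, -4.0000, -2.1667, -0.8333).
‖u_2‖ = 4.6726, so q_2 = (-0.1427, -0.8561, -0.4637, -0.1783).

q_2 = (-0.1427, -0.8561, -0.4637, -0.1783)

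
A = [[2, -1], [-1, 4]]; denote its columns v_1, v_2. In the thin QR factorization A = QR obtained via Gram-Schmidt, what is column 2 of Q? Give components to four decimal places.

q_2 = (0.4472, 0.8944)

q_1 = v_1/‖v_1‖ = (2, -1)/2.2361 = (0.8944, -0.4472).
r_{12} = q_1·v_2 = -2.6833.
u_2 = v_2 + 2.6833·q_1 = (1.4000, 2.8000).
‖u_2‖ = 3.1305, so q_2 = (0.4472, 0.8944).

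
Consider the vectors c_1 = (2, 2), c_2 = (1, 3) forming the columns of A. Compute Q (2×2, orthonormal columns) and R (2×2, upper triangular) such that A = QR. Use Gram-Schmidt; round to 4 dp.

Q = [[0.7071, -0.7071], [0.7071, 0.7071]], R = [[2.8284, 2.8284], [0.0000, 1.4142]]

c_1 = (2, 2); ‖c_1‖ = 2.8284, so e_1 = (0.7071, 0.7071).
e_1·c_2 = 0.7071·1 + 0.7071·3 = 2.8284.
u_2 = c_2 − 2.8284·e_1 = (-1.0000, 1.0000).
‖u_2‖ = 1.4142, so e_2 = (-0.7071, 0.7071).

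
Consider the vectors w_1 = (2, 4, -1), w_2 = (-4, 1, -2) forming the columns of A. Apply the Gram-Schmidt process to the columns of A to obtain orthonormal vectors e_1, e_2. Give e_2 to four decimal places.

e_2 = (-0.8351, 0.3027, -0.4593)

w_1 = (2, 4, -1); ‖w_1‖ = 4.5826, so e_1 = (0.4364, 0.8729, -0.2182).
e_1·w_2 = 0.4364·(-4) + 0.8729·1 + (-0.2182)·(-2) = -0.4364.
u_2 = w_2 + 0.4364·e_1 = (-3.8095, 1.3810, -2.0952).
‖u_2‖ = 4.5617, so e_2 = (-0.8351, 0.3027, -0.4593).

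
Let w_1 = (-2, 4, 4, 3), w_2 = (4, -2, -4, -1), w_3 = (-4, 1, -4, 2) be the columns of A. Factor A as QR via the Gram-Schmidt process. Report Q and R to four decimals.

Q = [[-0.2981, 0.7817, -0.5477], [0.5963, 0.3553, 0.1826], [0.5963, -0.2843, -0.7303], [0.4472, 0.4264, 0.3651]], R = [[6.7082, -5.2175, 0.2981], [0.0000, 3.1269, -0.7817], [0.0000, 0.0000, 6.0249]]

w_1 = (-2, 4, 4, 3); ‖w_1‖ = 6.7082, so q_1 = (-0.2981, 0.5963, 0.5963, 0.4472).
q_1·w_2 = (-0.2981)·4 + 0.5963·(-2) + 0.5963·(-4) + 0.4472·(-1) = -5.2175.
u_2 = w_2 + 5.2175·q_1 = (2.4444, 1.1111, -0.8889, 1.3333).
‖u_2‖ = 3.1269, so q_2 = (0.7817, 0.3553, -0.2843, 0.4264).
q_1·w_3 = (-0.2981)·(-4) + 0.5963·1 + 0.5963·(-4) + 0.4472·2 = 0.2981; q_2·w_3 = 0.7817·(-4) + 0.3553·1 + (-0.2843)·(-4) + 0.4264·2 = -0.7817.
u_3 = w_3 − 0.2981·q_1 + 0.7817·q_2 = (-3.3000, 1.1000, -4.4000, 2.2000).
‖u_3‖ = 6.0249, so q_3 = (-0.5477, 0.1826, -0.7303, 0.3651).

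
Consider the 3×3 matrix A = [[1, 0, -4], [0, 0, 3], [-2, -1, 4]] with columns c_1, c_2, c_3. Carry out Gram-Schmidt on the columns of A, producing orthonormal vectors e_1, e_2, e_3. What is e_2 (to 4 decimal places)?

e_2 = (-0.8944, 0.0000, -0.4472)

e_1 = c_1/‖c_1‖ = (1, 0, -2)/2.2361 = (0.4472, 0.0000, -0.8944).
r_{12} = e_1·c_2 = 0.8944.
u_2 = c_2 − 0.8944·e_1 = (-0.4000, 0.0000, -0.2000).
‖u_2‖ = 0.4472, so e_2 = (-0.8944, 0.0000, -0.4472).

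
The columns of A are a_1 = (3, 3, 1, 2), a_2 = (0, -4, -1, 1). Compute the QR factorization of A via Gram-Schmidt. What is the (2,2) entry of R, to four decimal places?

r_{22} = 3.5692

a_1 = (3, 3, 1, 2); ‖a_1‖ = 4.7958, so q_1 = (0.6255, 0.6255, 0.2085, 0.4170).
q_1·a_2 = 0.6255·0 + 0.6255·(-4) + 0.2085·(-1) + 0.4170·1 = -2.2937.
u_2 = a_2 + 2.2937·q_1 = (1.4348, -2.5652, -0.5217, 1.9565).
r_{22} = ‖u_2‖ = 3.5692.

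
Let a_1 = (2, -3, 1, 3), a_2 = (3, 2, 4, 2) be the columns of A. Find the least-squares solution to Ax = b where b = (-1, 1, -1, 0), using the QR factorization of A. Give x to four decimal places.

a_1 = (2, -3, 1, 3); ‖a_1‖ = 4.7958, so q_1 = (0.4170, -0.6255, 0.2085, 0.6255).
q_1·a_2 = 0.4170·3 + (-0.6255)·2 + 0.2085·4 + 0.6255·2 = 2.0851.
u_2 = a_2 − 2.0851·q_1 = (2.1304, 3.3043, 3.5652, 0.6957).
‖u_2‖ = 5.3528, so q_2 = (0.3980, 0.6173, 0.6661, 0.1300).
Qᵀb = (-1.2511, -0.4467).
Back-substitute: x_2 = -0.4467/5.3528 = -0.0835.
x_1 = (-1.2511 − 2.0851·(-0.0835))/4.7958 = -0.2246.

x = (-0.2246, -0.0835)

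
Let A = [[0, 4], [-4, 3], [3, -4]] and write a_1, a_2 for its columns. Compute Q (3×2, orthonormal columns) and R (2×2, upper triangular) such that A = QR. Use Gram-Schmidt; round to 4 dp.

q_1 = a_1/‖a_1‖ = (0, -4, 3)/5.0000 = (0.0000, -0.8000, 0.6000).
r_{12} = q_1·a_2 = -4.8000.
u_2 = a_2 + 4.8000·q_1 = (4.0000, -0.8400, -1.1200).
‖u_2‖ = 4.2379, so q_2 = (0.9439, -0.1982, -0.2643).

Q = [[0.0000, 0.9439], [-0.8000, -0.1982], [0.6000, -0.2643]], R = [[5.0000, -4.8000], [0.0000, 4.2379]]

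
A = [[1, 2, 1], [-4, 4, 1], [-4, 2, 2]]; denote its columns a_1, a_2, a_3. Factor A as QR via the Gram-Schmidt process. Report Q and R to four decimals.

a_1 = (1, -4, -4); ‖a_1‖ = 5.7446, so e_1 = (0.1741, -0.6963, -0.6963).
e_1·a_2 = 0.1741·2 + (-0.6963)·4 + (-0.6963)·2 = -3.8297.
u_2 = a_2 + 3.8297·e_1 = (2.6667, 1.3333, -0.6667).
‖u_2‖ = 3.0551, so e_2 = (0.8729, 0.4364, -0.2182).
e_1·a_3 = 0.1741·1 + (-0.6963)·1 + (-0.6963)·2 = -1.9149; e_2·a_3 = 0.8729·1 + 0.4364·1 + (-0.2182)·2 = 0.8729.
u_3 = a_3 + 1.9149·e_1 − 0.8729·e_2 = (0.5714, -0.7143, 0.8571).
‖u_3‖ = 1.2536, so e_3 = (0.4558, -0.5698, 0.6838).

Q = [[0.1741, 0.8729, 0.4558], [-0.6963, 0.4364, -0.5698], [-0.6963, -0.2182, 0.6838]], R = [[5.7446, -3.8297, -1.9149], [0.0000, 3.0551, 0.8729], [0.0000, 0.0000, 1.2536]]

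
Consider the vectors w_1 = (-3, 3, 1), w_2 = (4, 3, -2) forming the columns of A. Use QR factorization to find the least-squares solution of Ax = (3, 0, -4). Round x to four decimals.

x = (-0.5266, 0.5989)

w_1 = (-3, 3, 1); ‖w_1‖ = 4.3589, so q_1 = (-0.6882, 0.6882, 0.2294).
q_1·w_2 = (-0.6882)·4 + 0.6882·3 + 0.2294·(-2) = -1.1471.
u_2 = w_2 + 1.1471·q_1 = (3.2105, 3.7895, -1.7368).
‖u_2‖ = 5.2616, so q_2 = (0.6102, 0.7202, -0.3301).
Qᵀb = (-2.9824, 3.1509).
Back-substitute: x_2 = 3.1509/5.2616 = 0.5989.
x_1 = (-2.9824 + 1.1471·0.5989)/4.3589 = -0.5266.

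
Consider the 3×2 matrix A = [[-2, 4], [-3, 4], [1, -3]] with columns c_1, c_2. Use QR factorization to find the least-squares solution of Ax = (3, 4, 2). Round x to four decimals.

x = (-3.3333, -1.3333)

c_1 = (-2, -3, 1); ‖c_1‖ = 3.7417, so e_1 = (-0.5345, -0.8018, 0.2673).
e_1·c_2 = (-0.5345)·4 + (-0.8018)·4 + 0.2673·(-3) = -6.1470.
u_2 = c_2 + 6.1470·e_1 = (0.7143, -0.9286, -1.3571).
‖u_2‖ = 1.7928, so e_2 = (0.3984, -0.5179, -0.7570).
Qᵀb = (-4.2762, -2.3905).
Back-substitute: x_2 = -2.3905/1.7928 = -1.3333.
x_1 = (-4.2762 + 6.1470·(-1.3333))/3.7417 = -3.3333.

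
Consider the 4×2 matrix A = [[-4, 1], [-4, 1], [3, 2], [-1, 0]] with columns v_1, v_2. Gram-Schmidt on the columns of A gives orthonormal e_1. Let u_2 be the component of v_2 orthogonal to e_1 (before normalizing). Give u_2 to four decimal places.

v_1 = (-4, -4, 3, -1); ‖v_1‖ = 6.4807, so e_1 = (-0.6172, -0.6172, 0.4629, -0.1543).
e_1·v_2 = (-0.6172)·1 + (-0.6172)·1 + 0.4629·2 + (-0.1543)·0 = -0.3086.
u_2 = v_2 + 0.3086·e_1 = (0.8095, 0.8095, 2.1429, -0.0476).

u_2 = (0.8095, 0.8095, 2.1429, -0.0476)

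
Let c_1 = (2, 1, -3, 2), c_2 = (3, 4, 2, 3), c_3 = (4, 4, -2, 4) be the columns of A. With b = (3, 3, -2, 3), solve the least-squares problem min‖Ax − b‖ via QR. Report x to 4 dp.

c_1 = (2, 1, -3, 2); ‖c_1‖ = 4.2426, so q_1 = (0.4714, 0.2357, -0.7071, 0.4714).
q_1·c_2 = 0.4714·3 + 0.2357·4 + (-0.7071)·2 + 0.4714·3 = 2.3570.
u_2 = c_2 − 2.3570·q_1 = (1.8889, 3.4444, 3.6667, 1.8889).
‖u_2‖ = 5.6960, so q_2 = (0.3316, 0.6047, 0.6437, 0.3316).
q_1·c_3 = 0.4714·4 + 0.2357·4 + (-0.7071)·(-2) + 0.4714·4 = 6.1283; q_2·c_3 = 0.3316·4 + 0.6047·4 + 0.6437·(-2) + 0.3316·4 = 3.7843.
u_3 = c_3 − 6.1283·q_1 − 3.7843·q_2 = (-0.1438, 0.2671, -0.1027, -0.1438).
‖u_3‖ = 0.3511, so q_3 = (-0.4096, 0.7608, -0.2926, -0.4096).
Qᵀb = (4.9497, 2.5164, 0.4096).
Back-substitute: x_3 = 0.4096/0.3511 = 1.1667.
x_2 = (2.5164 − 3.7843·1.1667)/5.6960 = -0.3333.
x_1 = (4.9497 − 2.3570·(-0.3333) − 6.1283·1.1667)/4.2426 = -0.3333.

x = (-0.3333, -0.3333, 1.1667)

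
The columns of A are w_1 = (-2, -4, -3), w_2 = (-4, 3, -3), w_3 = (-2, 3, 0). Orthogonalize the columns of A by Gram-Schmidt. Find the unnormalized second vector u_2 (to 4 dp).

u_2 = (-3.6552, 3.6897, -2.4828)

w_1 = (-2, -4, -3); ‖w_1‖ = 5.3852, so e_1 = (-0.3714, -0.7428, -0.5571).
e_1·w_2 = (-0.3714)·(-4) + (-0.7428)·3 + (-0.5571)·(-3) = 0.9285.
u_2 = w_2 − 0.9285·e_1 = (-3.6552, 3.6897, -2.4828).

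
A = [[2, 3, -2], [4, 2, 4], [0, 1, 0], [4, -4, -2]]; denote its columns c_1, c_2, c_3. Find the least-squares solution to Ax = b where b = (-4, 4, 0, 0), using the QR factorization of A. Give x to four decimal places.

x = (0.0578, -0.5337, 1.2128)

q_1 = c_1/‖c_1‖ = (2, 4, 0, 4)/6.0000 = (0.3333, 0.6667, 0.0000, 0.6667).
r_{12} = q_1·c_2 = -0.3333.
u_2 = c_2 + 0.3333·q_1 = (3.1111, 2.2222, 1.0000, -3.7778).
‖u_2‖ = 5.4671, so q_2 = (0.5691, 0.4065, 0.1829, -0.6910).
r_{13} = q_1·c_3 = 0.6667; r_{23} = q_2·c_3 = 1.8698.
u_3 = c_3 − 0.6667·q_1 − 1.8698·q_2 = (-3.2862, 2.7955, -0.3420, -1.1524).
‖u_3‖ = 4.4788, so q_3 = (-0.7337, 0.6242, -0.0764, -0.2573).
Qᵀb = (1.3333, -0.6504, 5.4316).
Back-substitute: x_3 = 5.4316/4.4788 = 1.2128.
x_2 = (-0.6504 − 1.8698·1.2128)/5.4671 = -0.5337.
x_1 = (1.3333 + 0.3333·(-0.5337) − 0.6667·1.2128)/6.0000 = 0.0578.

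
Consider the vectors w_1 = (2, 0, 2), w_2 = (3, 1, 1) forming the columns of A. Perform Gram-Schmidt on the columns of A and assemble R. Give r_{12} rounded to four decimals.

r_{12} = 2.8284

w_1 = (2, 0, 2); ‖w_1‖ = 2.8284, so e_1 = (0.7071, 0.0000, 0.7071).
r_{12} = e_1·w_2 = 2.8284.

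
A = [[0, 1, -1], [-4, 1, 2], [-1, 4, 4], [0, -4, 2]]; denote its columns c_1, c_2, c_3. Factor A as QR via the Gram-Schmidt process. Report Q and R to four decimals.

c_1 = (0, -4, -1, 0); ‖c_1‖ = 4.1231, so e_1 = (0.0000, -0.9701, -0.2425, 0.0000).
e_1·c_2 = 0.0000·1 + (-0.9701)·1 + (-0.2425)·4 + 0.0000·(-4) = -1.9403.
u_2 = c_2 + 1.9403·e_1 = (1.0000, -0.8824, 3.5294, -4.0000).
‖u_2‖ = 5.4987, so e_2 = (0.1819, -0.1605, 0.6419, -0.7274).
e_1·c_3 = 0.0000·(-1) + (-0.9701)·2 + (-0.2425)·4 + 0.0000·2 = -2.9104; e_2·c_3 = 0.1819·(-1) + (-0.1605)·2 + 0.6419·4 + (-0.7274)·2 = 0.6098.
u_3 = c_3 + 2.9104·e_1 − 0.6098·e_2 = (-1.1109, -0.7257, 2.9027, 2.4436).
‖u_3‖ = 4.0197, so e_3 = (-0.2764, -0.1805, 0.7221, 0.6079).

Q = [[0.0000, 0.1819, -0.2764], [-0.9701, -0.1605, -0.1805], [-0.2425, 0.6419, 0.7221], [0.0000, -0.7274, 0.6079]], R = [[4.1231, -1.9403, -2.9104], [0.0000, 5.4987, 0.6098], [0.0000, 0.0000, 4.0197]]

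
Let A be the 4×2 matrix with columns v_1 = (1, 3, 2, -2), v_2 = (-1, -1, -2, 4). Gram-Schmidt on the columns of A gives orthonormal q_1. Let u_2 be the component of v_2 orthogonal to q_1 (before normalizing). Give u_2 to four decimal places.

v_1 = (1, 3, 2, -2); ‖v_1‖ = 4.2426, so q_1 = (0.2357, 0.7071, 0.4714, -0.4714).
q_1·v_2 = 0.2357·(-1) + 0.7071·(-1) + 0.4714·(-2) + (-0.4714)·4 = -3.7712.
u_2 = v_2 + 3.7712·q_1 = (-0.1111, 1.6667, -0.2222, 2.2222).

u_2 = (-0.1111, 1.6667, -0.2222, 2.2222)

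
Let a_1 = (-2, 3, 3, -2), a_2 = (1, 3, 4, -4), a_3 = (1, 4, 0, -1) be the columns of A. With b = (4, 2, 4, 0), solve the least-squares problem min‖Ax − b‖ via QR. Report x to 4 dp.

x = (-0.8029, 1.0502, 0.2101)

a_1 = (-2, 3, 3, -2); ‖a_1‖ = 5.0990, so q_1 = (-0.3922, 0.5883, 0.5883, -0.3922).
q_1·a_2 = (-0.3922)·1 + 0.5883·3 + 0.5883·4 + (-0.3922)·(-4) = 5.2951.
u_2 = a_2 − 5.2951·q_1 = (3.0769, -0.1154, 0.8846, -1.9231).
‖u_2‖ = 3.7365, so q_2 = (0.8235, -0.0309, 0.2367, -0.5147).
q_1·a_3 = (-0.3922)·1 + 0.5883·4 + 0.5883·0 + (-0.3922)·(-1) = 2.3534; q_2·a_3 = 0.8235·1 + (-0.0309)·4 + 0.2367·0 + (-0.5147)·(-1) = 1.2146.
u_3 = a_3 − 2.3534·q_1 − 1.2146·q_2 = (0.9229, 2.6529, -1.6722, 0.5482).
‖u_3‖ = 3.3145, so q_3 = (0.2784, 0.8004, -0.5045, 0.1654).
Qᵀb = (1.9612, 4.1791, 0.6965).
Back-substitute: x_3 = 0.6965/3.3145 = 0.2101.
x_2 = (4.1791 − 1.2146·0.2101)/3.7365 = 1.0502.
x_1 = (1.9612 − 5.2951·1.0502 − 2.3534·0.2101)/5.0990 = -0.8029.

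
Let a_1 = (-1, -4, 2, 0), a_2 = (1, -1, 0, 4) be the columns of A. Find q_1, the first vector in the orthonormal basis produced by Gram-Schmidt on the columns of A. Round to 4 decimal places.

a_1 = (-1, -4, 2, 0); ‖a_1‖ = 4.5826, so q_1 = (-0.2182, -0.8729, 0.4364, 0.0000).

q_1 = (-0.2182, -0.8729, 0.4364, 0.0000)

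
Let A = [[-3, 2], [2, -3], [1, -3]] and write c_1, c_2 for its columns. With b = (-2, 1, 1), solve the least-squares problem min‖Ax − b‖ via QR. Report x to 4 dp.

c_1 = (-3, 2, 1); ‖c_1‖ = 3.7417, so q_1 = (-0.8018, 0.5345, 0.2673).
q_1·c_2 = (-0.8018)·2 + 0.5345·(-3) + 0.2673·(-3) = -4.0089.
u_2 = c_2 + 4.0089·q_1 = (-1.2143, -0.8571, -1.9286).
‖u_2‖ = 2.4349, so q_2 = (-0.4987, -0.3520, -0.7921).
Qᵀb = (2.4054, -0.1467).
Back-substitute: x_2 = -0.1467/2.4349 = -0.0602.
x_1 = (2.4054 + 4.0089·(-0.0602))/3.7417 = 0.5783.

x = (0.5783, -0.0602)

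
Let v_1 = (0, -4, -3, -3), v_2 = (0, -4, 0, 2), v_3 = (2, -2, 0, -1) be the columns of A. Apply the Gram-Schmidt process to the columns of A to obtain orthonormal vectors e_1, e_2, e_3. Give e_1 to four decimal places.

e_1 = (0.0000, -0.6860, -0.5145, -0.5145)

v_1 = (0, -4, -3, -3); ‖v_1‖ = 5.8310, so e_1 = (0.0000, -0.6860, -0.5145, -0.5145).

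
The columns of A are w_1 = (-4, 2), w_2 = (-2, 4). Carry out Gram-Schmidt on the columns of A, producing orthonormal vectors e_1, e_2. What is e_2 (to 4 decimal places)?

e_2 = (0.4472, 0.8944)

w_1 = (-4, 2); ‖w_1‖ = 4.4721, so e_1 = (-0.8944, 0.4472).
e_1·w_2 = (-0.8944)·(-2) + 0.4472·4 = 3.5777.
u_2 = w_2 − 3.5777·e_1 = (1.2000, 2.4000).
‖u_2‖ = 2.6833, so e_2 = (0.4472, 0.8944).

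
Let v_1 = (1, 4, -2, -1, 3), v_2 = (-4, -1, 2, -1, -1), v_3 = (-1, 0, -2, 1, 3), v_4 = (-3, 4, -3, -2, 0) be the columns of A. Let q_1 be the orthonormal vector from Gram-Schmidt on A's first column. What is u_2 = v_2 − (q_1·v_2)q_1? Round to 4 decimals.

u_2 = (-3.5484, 0.8065, 1.0968, -1.4516, 0.3548)

q_1 = v_1/‖v_1‖ = (1, 4, -2, -1, 3)/5.5678 = (0.1796, 0.7184, -0.3592, -0.1796, 0.5388).
r_{12} = q_1·v_2 = -2.5145.
u_2 = v_2 + 2.5145·q_1 = (-3.5484, 0.8065, 1.0968, -1.4516, 0.3548).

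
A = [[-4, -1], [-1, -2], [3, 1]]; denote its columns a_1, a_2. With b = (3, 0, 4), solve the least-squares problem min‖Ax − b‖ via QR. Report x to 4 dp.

x = (-0.1200, 0.3467)

e_1 = a_1/‖a_1‖ = (-4, -1, 3)/5.0990 = (-0.7845, -0.1961, 0.5883).
r_{12} = e_1·a_2 = 1.7650.
u_2 = a_2 − 1.7650·e_1 = (0.3846, -1.6538, -0.0385).
‖u_2‖ = 1.6984, so e_2 = (0.2265, -0.9738, -0.0226).
Qᵀb = (0.0000, 0.5888).
Back-substitute: x_2 = 0.5888/1.6984 = 0.3467.
x_1 = (0.0000 − 1.7650·0.3467)/5.0990 = -0.1200.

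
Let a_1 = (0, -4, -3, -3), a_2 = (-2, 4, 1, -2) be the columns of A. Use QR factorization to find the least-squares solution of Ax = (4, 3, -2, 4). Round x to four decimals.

x = (-0.7753, -0.6432)

q_1 = a_1/‖a_1‖ = (0, -4, -3, -3)/5.8310 = (0.0000, -0.6860, -0.5145, -0.5145).
r_{12} = q_1·a_2 = -2.2295.
u_2 = a_2 + 2.2295·q_1 = (-2.0000, 2.4706, -0.1471, -3.1471).
‖u_2‖ = 4.4754, so q_2 = (-0.4469, 0.5520, -0.0329, -0.7032).
Qᵀb = (-3.0870, -2.8785).
Back-substitute: x_2 = -2.8785/4.4754 = -0.6432.
x_1 = (-3.0870 + 2.2295·(-0.6432))/5.8310 = -0.7753.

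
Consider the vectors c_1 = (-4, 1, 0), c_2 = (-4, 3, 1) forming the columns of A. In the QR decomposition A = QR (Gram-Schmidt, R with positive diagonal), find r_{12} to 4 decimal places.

r_{12} = 4.6082

e_1 = c_1/‖c_1‖ = (-4, 1, 0)/4.1231 = (-0.9701, 0.2425, 0.0000).
r_{12} = e_1·c_2 = 4.6082.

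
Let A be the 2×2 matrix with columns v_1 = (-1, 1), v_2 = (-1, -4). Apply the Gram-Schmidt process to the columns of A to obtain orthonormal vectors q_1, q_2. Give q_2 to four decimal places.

q_2 = (-0.7071, -0.7071)

v_1 = (-1, 1); ‖v_1‖ = 1.4142, so q_1 = (-0.7071, 0.7071).
q_1·v_2 = (-0.7071)·(-1) + 0.7071·(-4) = -2.1213.
u_2 = v_2 + 2.1213·q_1 = (-2.5000, -2.5000).
‖u_2‖ = 3.5355, so q_2 = (-0.7071, -0.7071).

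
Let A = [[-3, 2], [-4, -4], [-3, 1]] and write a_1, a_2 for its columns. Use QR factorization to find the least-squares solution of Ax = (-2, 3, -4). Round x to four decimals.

x = (0.4000, -1.0857)

q_1 = a_1/‖a_1‖ = (-3, -4, -3)/5.8310 = (-0.5145, -0.6860, -0.5145).
r_{12} = q_1·a_2 = 1.2005.
u_2 = a_2 − 1.2005·q_1 = (2.6176, -3.1765, 1.6176).
‖u_2‖ = 4.4225, so q_2 = (0.5919, -0.7182, 0.3658).
Qᵀb = (1.0290, -4.8016).
Back-substitute: x_2 = -4.8016/4.4225 = -1.0857.
x_1 = (1.0290 − 1.2005·(-1.0857))/5.8310 = 0.4000.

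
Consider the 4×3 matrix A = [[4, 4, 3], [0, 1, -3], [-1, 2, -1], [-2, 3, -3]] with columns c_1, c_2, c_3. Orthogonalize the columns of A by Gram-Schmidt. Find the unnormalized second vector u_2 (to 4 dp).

c_1 = (4, 0, -1, -2); ‖c_1‖ = 4.5826, so q_1 = (0.8729, 0.0000, -0.2182, -0.4364).
q_1·c_2 = 0.8729·4 + 0.0000·1 + (-0.2182)·2 + (-0.4364)·3 = 1.7457.
u_2 = c_2 − 1.7457·q_1 = (2.4762, 1.0000, 2.3810, 3.7619).

u_2 = (2.4762, 1.0000, 2.3810, 3.7619)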